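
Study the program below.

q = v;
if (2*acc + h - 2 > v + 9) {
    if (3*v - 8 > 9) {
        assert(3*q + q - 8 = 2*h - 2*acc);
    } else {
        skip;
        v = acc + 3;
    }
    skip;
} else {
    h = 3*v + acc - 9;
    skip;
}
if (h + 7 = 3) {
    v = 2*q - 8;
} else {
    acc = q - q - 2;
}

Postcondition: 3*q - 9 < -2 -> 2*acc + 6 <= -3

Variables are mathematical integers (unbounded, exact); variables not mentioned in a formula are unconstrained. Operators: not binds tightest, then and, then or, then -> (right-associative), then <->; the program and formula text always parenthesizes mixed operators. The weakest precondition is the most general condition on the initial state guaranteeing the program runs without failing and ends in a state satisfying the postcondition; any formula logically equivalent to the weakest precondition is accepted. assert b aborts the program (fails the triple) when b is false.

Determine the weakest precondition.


Working backward. After the program, the postcondition 3*q - 9 < -2 -> 2*acc + 6 <= -3 must hold; in canonical form it is 3*q < 7 -> 2*acc <= -9.
Then branch requires 3*q < 7 -> 2*acc <= -9; else branch requires not (3*q < 7).
Before the if: (h = -4 -> (3*q < 7 -> 2*acc <= -9)) and ((not (h = -4)) -> (not (3*q < 7)))
Then branch requires (3*v > 17 -> (2*acc + 4*q = 2*h + 8 and (h = -4 -> (3*q < 7 -> 2*acc <= -9)) and ((not (h = -4)) -> (not (3*q < 7))))) and ((not (3*v > 17)) -> ((h = -4 -> (3*q < 7 -> 2*acc <= -9)) and ((not (h = -4)) -> (not (3*q < 7))))); else branch requires (acc + 3*v = 5 -> (3*q < 7 -> 2*acc <= -9)) and ((not (acc + 3*v = 5)) -> (not (3*q < 7))).
Before the if: (2*acc + h > v + 11 -> ((3*v > 17 -> (2*acc + 4*q = 2*h + 8 and (h = -4 -> (3*q < 7 -> 2*acc <= -9)) and ((not (h = -4)) -> (not (3*q < 7))))) and ((not (3*v > 17)) -> ((h = -4 -> (3*q < 7 -> 2*acc <= -9)) and ((not (h = -4)) -> (not (3*q < 7))))))) and ((not (2*acc + h > v + 11)) -> ((acc + 3*v = 5 -> (3*q < 7 -> 2*acc <= -9)) and ((not (acc + 3*v = 5)) -> (not (3*q < 7)))))
Before q := v: (2*acc + h > v + 11 -> ((3*v > 17 -> (2*acc + 4*v = 2*h + 8 and (h = -4 -> (3*v < 7 -> 2*acc <= -9)) and ((not (h = -4)) -> (not (3*v < 7))))) and ((not (3*v > 17)) -> ((h = -4 -> (3*v < 7 -> 2*acc <= -9)) and ((not (h = -4)) -> (not (3*v < 7))))))) and ((not (2*acc + h > v + 11)) -> ((acc + 3*v = 5 -> (3*v < 7 -> 2*acc <= -9)) and ((not (acc + 3*v = 5)) -> (not (3*v < 7)))))
Answer: WP = (2*acc + h > v + 11 -> ((3*v > 17 -> (2*acc + 4*v = 2*h + 8 and (h = -4 -> (3*v < 7 -> 2*acc <= -9)) and ((not (h = -4)) -> (not (3*v < 7))))) and ((not (3*v > 17)) -> ((h = -4 -> (3*v < 7 -> 2*acc <= -9)) and ((not (h = -4)) -> (not (3*v < 7))))))) and ((not (2*acc + h > v + 11)) -> ((acc + 3*v = 5 -> (3*v < 7 -> 2*acc <= -9)) and ((not (acc + 3*v = 5)) -> (not (3*v < 7)))))


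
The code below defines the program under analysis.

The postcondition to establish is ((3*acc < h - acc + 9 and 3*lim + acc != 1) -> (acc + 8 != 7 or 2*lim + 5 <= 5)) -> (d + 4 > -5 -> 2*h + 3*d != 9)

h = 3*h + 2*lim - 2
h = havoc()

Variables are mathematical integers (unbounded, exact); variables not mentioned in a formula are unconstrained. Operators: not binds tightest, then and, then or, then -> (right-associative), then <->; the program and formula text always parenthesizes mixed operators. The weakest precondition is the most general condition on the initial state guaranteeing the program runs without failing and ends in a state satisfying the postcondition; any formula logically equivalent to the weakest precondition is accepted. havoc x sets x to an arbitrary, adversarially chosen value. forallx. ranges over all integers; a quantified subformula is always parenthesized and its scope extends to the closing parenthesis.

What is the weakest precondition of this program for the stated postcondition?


Working backward. After the program, the postcondition ((3*acc < h - acc + 9 and 3*lim + acc != 1) -> (acc + 8 != 7 or 2*lim + 5 <= 5)) -> (d + 4 > -5 -> 2*h + 3*d != 9) must hold; in canonical form it is ((4*acc < h + 9 and acc + 3*lim != 1) -> (acc != -1 or 2*lim <= 0)) -> (d > -9 -> 3*d + 2*h != 9).
Before havoc h: forall h_1. (((4*acc < h_1 + 9 and acc + 3*lim != 1) -> (acc != -1 or 2*lim <= 0)) -> (d > -9 -> 3*d + 2*h_1 != 9))
Before h := 3*h + 2*lim - 2: forall h_1. (((4*acc < h_1 + 9 and acc + 3*lim != 1) -> (acc != -1 or 2*lim <= 0)) -> (d > -9 -> 3*d + 2*h_1 != 9))
Answer: WP = forall h_1. (((4*acc < h_1 + 9 and acc + 3*lim != 1) -> (acc != -1 or 2*lim <= 0)) -> (d > -9 -> 3*d + 2*h_1 != 9))


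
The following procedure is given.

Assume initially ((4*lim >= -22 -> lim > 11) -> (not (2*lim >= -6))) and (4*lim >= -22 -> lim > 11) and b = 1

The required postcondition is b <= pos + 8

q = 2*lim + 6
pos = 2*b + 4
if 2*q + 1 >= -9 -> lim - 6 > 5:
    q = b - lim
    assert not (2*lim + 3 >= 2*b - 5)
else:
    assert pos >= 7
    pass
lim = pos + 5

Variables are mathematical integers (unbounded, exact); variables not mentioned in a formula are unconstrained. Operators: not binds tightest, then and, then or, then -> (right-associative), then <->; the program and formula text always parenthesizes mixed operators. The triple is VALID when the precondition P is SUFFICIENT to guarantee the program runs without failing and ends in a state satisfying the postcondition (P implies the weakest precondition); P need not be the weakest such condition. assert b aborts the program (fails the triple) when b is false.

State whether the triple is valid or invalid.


Working backward. After the program, b <= pos + 8 must hold.
Before lim := pos + 5: b <= pos + 8
Then branch requires (not (2*lim >= 2*b - 8)) and b <= pos + 8; else branch requires pos >= 7 and b <= pos + 8.
Before the if: ((2*q >= -10 -> lim > 11) -> ((not (2*lim >= 2*b - 8)) and b <= pos + 8)) and ((not (2*q >= -10 -> lim > 11)) -> (pos >= 7 and b <= pos + 8))
Before pos := 2*b + 4: ((2*q >= -10 -> lim > 11) -> ((not (2*lim >= 2*b - 8)) and b >= -12)) and ((not (2*q >= -10 -> lim > 11)) -> (2*b >= 3 and b >= -12))
Before q := 2*lim + 6: ((4*lim >= -22 -> lim > 11) -> ((not (2*lim >= 2*b - 8)) and b >= -12)) and ((not (4*lim >= -22 -> lim > 11)) -> (2*b >= 3 and b >= -12))
The weakest precondition is ((4*lim >= -22 -> lim > 11) -> ((not (2*lim >= 2*b - 8)) and b >= -12)) and ((not (4*lim >= -22 -> lim > 11)) -> (2*b >= 3 and b >= -12)).
Check whether ((4*lim >= -22 -> lim > 11) -> (not (2*lim >= -6))) and (4*lim >= -22 -> lim > 11) and b = 1 implies it.
Every state satisfying the precondition satisfies the weakest precondition: the implication holds.
Answer: valid


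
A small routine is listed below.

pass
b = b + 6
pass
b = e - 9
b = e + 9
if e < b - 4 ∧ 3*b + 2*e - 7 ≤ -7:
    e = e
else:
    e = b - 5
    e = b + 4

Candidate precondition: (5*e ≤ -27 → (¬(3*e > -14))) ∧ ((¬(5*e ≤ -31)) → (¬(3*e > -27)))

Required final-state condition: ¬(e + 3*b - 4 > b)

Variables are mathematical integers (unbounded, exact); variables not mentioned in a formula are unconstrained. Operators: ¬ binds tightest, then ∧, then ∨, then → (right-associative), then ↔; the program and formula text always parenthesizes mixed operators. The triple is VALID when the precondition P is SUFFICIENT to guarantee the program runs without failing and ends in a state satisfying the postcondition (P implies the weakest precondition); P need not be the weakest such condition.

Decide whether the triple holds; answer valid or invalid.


Working backward. After the program, the postcondition ¬(e + 3*b - 4 > b) must hold; in canonical form it is ¬(2*b + e > 4).
Then branch requires ¬(2*b + e > 4); else branch requires ¬(3*b > 0).
Before the if: ((e < b - 4 ∧ 3*b + 2*e ≤ 0) → (¬(2*b + e > 4))) ∧ ((¬(e < b - 4 ∧ 3*b + 2*e ≤ 0)) → (¬(3*b > 0)))
Before b := e + 9: (5*e ≤ -27 → (¬(3*e > -14))) ∧ ((¬(5*e ≤ -27)) → (¬(3*e > -27)))
Before b := e - 9: (5*e ≤ -27 → (¬(3*e > -14))) ∧ ((¬(5*e ≤ -27)) → (¬(3*e > -27)))
Before skip: (5*e ≤ -27 → (¬(3*e > -14))) ∧ ((¬(5*e ≤ -27)) → (¬(3*e > -27)))
Before b := b + 6: (5*e ≤ -27 → (¬(3*e > -14))) ∧ ((¬(5*e ≤ -27)) → (¬(3*e > -27)))
Before skip: (5*e ≤ -27 → (¬(3*e > -14))) ∧ ((¬(5*e ≤ -27)) → (¬(3*e > -27)))
The weakest precondition is (5*e ≤ -27 → (¬(3*e > -14))) ∧ ((¬(5*e ≤ -27)) → (¬(3*e > -27))).
Check whether (5*e ≤ -27 → (¬(3*e > -14))) ∧ ((¬(5*e ≤ -31)) → (¬(3*e > -27))) implies it.
Every state satisfying the precondition satisfies the weakest precondition: the implication holds.
Answer: valid


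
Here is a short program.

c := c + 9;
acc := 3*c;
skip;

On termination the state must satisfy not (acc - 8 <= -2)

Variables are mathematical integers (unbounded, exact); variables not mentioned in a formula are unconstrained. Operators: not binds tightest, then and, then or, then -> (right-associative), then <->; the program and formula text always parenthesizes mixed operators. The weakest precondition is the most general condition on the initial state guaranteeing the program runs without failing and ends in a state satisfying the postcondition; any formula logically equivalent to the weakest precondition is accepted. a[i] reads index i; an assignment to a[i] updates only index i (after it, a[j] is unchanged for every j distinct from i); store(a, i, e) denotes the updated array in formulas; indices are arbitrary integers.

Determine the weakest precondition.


Working backward. After the program, the postcondition not (acc - 8 <= -2) must hold; in canonical form it is not (acc <= 6).
Before skip: not (acc <= 6)
Before acc := 3*c: not (3*c <= 6)
Before c := c + 9: not (3*c <= -21)
Answer: WP = not (3*c <= -21)


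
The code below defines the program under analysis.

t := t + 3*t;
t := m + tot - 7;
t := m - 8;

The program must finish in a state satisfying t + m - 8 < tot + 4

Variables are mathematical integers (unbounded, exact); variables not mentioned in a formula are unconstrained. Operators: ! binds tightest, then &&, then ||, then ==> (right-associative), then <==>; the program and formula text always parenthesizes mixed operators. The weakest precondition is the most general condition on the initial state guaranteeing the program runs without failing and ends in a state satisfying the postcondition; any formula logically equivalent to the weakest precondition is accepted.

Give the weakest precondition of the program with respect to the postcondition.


Working backward. After the program, the postcondition t + m - 8 < tot + 4 must hold; in canonical form it is m + t < tot + 12.
Before t := m - 8: 2*m < tot + 20
Before t := m + tot - 7: 2*m < tot + 20
Before t := t + 3*t: 2*m < tot + 20
Answer: WP = 2*m < tot + 20


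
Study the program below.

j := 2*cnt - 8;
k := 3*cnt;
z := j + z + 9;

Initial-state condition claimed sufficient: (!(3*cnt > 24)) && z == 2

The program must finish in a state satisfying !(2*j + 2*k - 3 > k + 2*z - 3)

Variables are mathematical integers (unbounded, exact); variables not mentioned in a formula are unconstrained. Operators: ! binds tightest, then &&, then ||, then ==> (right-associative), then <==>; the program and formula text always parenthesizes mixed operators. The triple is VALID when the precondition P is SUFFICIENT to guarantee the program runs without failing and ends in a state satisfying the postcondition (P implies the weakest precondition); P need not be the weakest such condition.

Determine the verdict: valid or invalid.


Working backward. After the program, the postcondition !(2*j + 2*k - 3 > k + 2*z - 3) must hold; in canonical form it is !(2*j + k > 2*z).
Before z := j + z + 9: !(k > 2*z + 18)
Before k := 3*cnt: !(3*cnt > 2*z + 18)
Before j := 2*cnt - 8: !(3*cnt > 2*z + 18)
The weakest precondition is !(3*cnt > 2*z + 18).
Check whether (!(3*cnt > 24)) && z == 2 implies it.
Countermodel: at the initial state cnt = 8, z = 2, the precondition holds but the weakest precondition fails.
Answer: invalid


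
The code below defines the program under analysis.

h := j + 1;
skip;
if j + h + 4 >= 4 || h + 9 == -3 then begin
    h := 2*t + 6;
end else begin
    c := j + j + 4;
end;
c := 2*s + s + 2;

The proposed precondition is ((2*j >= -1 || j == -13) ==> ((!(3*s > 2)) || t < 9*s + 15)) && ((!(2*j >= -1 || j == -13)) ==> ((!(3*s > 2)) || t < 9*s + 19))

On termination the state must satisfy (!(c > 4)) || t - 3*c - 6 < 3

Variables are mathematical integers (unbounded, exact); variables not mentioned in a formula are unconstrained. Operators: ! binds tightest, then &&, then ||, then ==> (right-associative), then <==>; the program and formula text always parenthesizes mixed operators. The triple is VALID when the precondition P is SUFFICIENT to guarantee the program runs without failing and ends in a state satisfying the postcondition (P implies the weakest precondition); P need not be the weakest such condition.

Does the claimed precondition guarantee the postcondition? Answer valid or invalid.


Working backward. After the program, the postcondition (!(c > 4)) || t - 3*c - 6 < 3 must hold; in canonical form it is (!(c > 4)) || t < 3*c + 9.
Before c := 2*s + s + 2: (!(3*s > 2)) || t < 9*s + 15
Then branch requires (!(3*s > 2)) || t < 9*s + 15; else branch requires (!(3*s > 2)) || t < 9*s + 15.
Before the if: ((h + j >= 0 || h == -12) ==> ((!(3*s > 2)) || t < 9*s + 15)) && ((!(h + j >= 0 || h == -12)) ==> ((!(3*s > 2)) || t < 9*s + 15))
Before skip: ((h + j >= 0 || h == -12) ==> ((!(3*s > 2)) || t < 9*s + 15)) && ((!(h + j >= 0 || h == -12)) ==> ((!(3*s > 2)) || t < 9*s + 15))
Before h := j + 1: ((2*j >= -1 || j == -13) ==> ((!(3*s > 2)) || t < 9*s + 15)) && ((!(2*j >= -1 || j == -13)) ==> ((!(3*s > 2)) || t < 9*s + 15))
The weakest precondition is ((2*j >= -1 || j == -13) ==> ((!(3*s > 2)) || t < 9*s + 15)) && ((!(2*j >= -1 || j == -13)) ==> ((!(3*s > 2)) || t < 9*s + 15)).
Check whether ((2*j >= -1 || j == -13) ==> ((!(3*s > 2)) || t < 9*s + 15)) && ((!(2*j >= -1 || j == -13)) ==> ((!(3*s > 2)) || t < 9*s + 19)) implies it.
Countermodel: at the initial state j = -14, s = 1, t = 24, the precondition holds but the weakest precondition fails.
Answer: invalid


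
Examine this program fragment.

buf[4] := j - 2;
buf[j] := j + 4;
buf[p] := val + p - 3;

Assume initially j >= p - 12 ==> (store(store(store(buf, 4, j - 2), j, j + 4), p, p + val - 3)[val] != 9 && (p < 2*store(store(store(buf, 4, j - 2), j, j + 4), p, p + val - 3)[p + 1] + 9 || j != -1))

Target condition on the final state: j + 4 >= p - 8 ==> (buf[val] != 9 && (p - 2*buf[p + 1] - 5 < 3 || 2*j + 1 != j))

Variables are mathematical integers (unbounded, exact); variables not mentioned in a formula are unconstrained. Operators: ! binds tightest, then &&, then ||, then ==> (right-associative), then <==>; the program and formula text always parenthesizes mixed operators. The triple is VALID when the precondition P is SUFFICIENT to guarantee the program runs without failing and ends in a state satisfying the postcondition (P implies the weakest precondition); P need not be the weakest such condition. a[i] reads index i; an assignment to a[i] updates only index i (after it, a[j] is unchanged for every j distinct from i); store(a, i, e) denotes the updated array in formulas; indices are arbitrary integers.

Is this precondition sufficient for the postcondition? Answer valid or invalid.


Working backward. After the program, the postcondition j + 4 >= p - 8 ==> (buf[val] != 9 && (p - 2*buf[p + 1] - 5 < 3 || 2*j + 1 != j)) must hold; in canonical form it is j >= p - 12 ==> (buf[val] != 9 && (p < 2*buf[p + 1] + 8 || j != -1)).
Before buf[p] := val + p - 3: j >= p - 12 ==> (store(buf, p, p + val - 3)[val] != 9 && (p < 2*store(buf, p, p + val - 3)[p + 1] + 8 || j != -1))
Before buf[j] := j + 4: j >= p - 12 ==> (store(store(buf, j, j + 4), p, p + val - 3)[val] != 9 && (p < 2*store(store(buf, j, j + 4), p, p + val - 3)[p + 1] + 8 || j != -1))
Before buf[4] := j - 2: j >= p - 12 ==> (store(store(store(buf, 4, j - 2), j, j + 4), p, p + val - 3)[val] != 9 && (p < 2*store(store(store(buf, 4, j - 2), j, j + 4), p, p + val - 3)[p + 1] + 8 || j != -1))
The weakest precondition is j >= p - 12 ==> (store(store(store(buf, 4, j - 2), j, j + 4), p, p + val - 3)[val] != 9 && (p < 2*store(store(store(buf, 4, j - 2), j, j + 4), p, p + val - 3)[p + 1] + 8 || j != -1)).
Check whether j >= p - 12 ==> (store(store(store(buf, 4, j - 2), j, j + 4), p, p + val - 3)[val] != 9 && (p < 2*store(store(store(buf, 4, j - 2), j, j + 4), p, p + val - 3)[p + 1] + 9 || j != -1)) implies it.
Countermodel: at the initial state buf = {[-1] = 2, [4] = 2, [5] = -2, elsewhere 2}, j = -1, p = 4, val = 5, the precondition holds but the weakest precondition fails.
Answer: invalid


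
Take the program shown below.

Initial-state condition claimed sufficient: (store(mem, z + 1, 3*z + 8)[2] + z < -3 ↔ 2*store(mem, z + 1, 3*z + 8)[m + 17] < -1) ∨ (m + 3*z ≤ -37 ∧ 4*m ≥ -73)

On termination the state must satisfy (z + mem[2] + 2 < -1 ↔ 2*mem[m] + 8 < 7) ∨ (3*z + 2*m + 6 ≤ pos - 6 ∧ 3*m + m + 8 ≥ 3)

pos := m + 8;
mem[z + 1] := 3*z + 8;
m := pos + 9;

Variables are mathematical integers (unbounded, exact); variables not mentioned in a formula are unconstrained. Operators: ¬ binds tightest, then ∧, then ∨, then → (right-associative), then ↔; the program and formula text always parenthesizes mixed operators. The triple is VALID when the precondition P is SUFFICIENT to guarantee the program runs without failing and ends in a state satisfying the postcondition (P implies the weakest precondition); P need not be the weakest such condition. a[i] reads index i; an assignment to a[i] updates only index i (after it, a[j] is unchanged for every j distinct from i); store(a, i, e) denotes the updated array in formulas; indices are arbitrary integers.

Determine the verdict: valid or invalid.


Working backward. After the program, the postcondition (z + mem[2] + 2 < -1 ↔ 2*mem[m] + 8 < 7) ∨ (3*z + 2*m + 6 ≤ pos - 6 ∧ 3*m + m + 8 ≥ 3) must hold; in canonical form it is (mem[2] + z < -3 ↔ 2*mem[m] < -1) ∨ (2*m + 3*z ≤ pos - 12 ∧ 4*m ≥ -5).
Before m := pos + 9: (mem[2] + z < -3 ↔ 2*mem[pos + 9] < -1) ∨ (pos + 3*z ≤ -30 ∧ 4*pos ≥ -41)
Before mem[z + 1] := 3*z + 8: (store(mem, z + 1, 3*z + 8)[2] + z < -3 ↔ 2*store(mem, z + 1, 3*z + 8)[pos + 9] < -1) ∨ (pos + 3*z ≤ -30 ∧ 4*pos ≥ -41)
Before pos := m + 8: (store(mem, z + 1, 3*z + 8)[2] + z < -3 ↔ 2*store(mem, z + 1, 3*z + 8)[m + 17] < -1) ∨ (m + 3*z ≤ -38 ∧ 4*m ≥ -73)
The weakest precondition is (store(mem, z + 1, 3*z + 8)[2] + z < -3 ↔ 2*store(mem, z + 1, 3*z + 8)[m + 17] < -1) ∨ (m + 3*z ≤ -38 ∧ 4*m ≥ -73).
Check whether (store(mem, z + 1, 3*z + 8)[2] + z < -3 ↔ 2*store(mem, z + 1, 3*z + 8)[m + 17] < -1) ∨ (m + 3*z ≤ -37 ∧ 4*m ≥ -73) implies it.
Countermodel: at the initial state m = -16, mem = {[-6] = 6, [1] = -1, [2] = 4, elsewhere 6}, z = -7, the precondition holds but the weakest precondition fails.
Answer: invalid


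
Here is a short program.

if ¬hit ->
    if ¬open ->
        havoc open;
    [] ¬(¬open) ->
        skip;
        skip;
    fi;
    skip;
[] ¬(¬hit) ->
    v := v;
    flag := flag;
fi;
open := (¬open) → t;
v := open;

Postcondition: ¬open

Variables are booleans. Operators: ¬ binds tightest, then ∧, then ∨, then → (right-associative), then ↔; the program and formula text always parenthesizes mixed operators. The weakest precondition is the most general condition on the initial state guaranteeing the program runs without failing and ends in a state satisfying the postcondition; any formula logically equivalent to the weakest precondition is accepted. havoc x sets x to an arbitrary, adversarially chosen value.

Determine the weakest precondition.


Working backward. After the program, ¬open must hold.
Before v := open: ¬open
Before open := (¬open) → t: ¬((¬open) → t)
Then branch requires open ∧ (open → (¬((¬open) → t))); else branch requires ¬((¬open) → t).
Before the if: ((¬hit) → (open ∧ (open → (¬((¬open) → t))))) ∧ (hit → (¬((¬open) → t)))
Answer: WP = ((¬hit) → (open ∧ (open → (¬((¬open) → t))))) ∧ (hit → (¬((¬open) → t)))


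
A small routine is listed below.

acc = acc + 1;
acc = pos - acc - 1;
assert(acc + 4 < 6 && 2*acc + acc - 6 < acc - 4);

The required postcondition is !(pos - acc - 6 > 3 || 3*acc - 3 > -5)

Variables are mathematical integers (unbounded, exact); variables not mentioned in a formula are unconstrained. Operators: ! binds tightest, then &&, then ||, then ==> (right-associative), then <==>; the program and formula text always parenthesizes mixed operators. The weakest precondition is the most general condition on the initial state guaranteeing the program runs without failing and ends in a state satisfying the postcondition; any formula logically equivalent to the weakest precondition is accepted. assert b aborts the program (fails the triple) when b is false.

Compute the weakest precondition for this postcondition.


Working backward. After the program, the postcondition !(pos - acc - 6 > 3 || 3*acc - 3 > -5) must hold; in canonical form it is !(pos > acc + 9 || 3*acc > -2).
Before assert acc + 4 < 6 && 2*acc + acc - 6 < acc - 4: acc < 2 && 2*acc < 2 && (!(pos > acc + 9 || 3*acc > -2))
Before acc := pos - acc - 1: pos < acc + 3 && 2*pos < 2*acc + 4 && (!(acc > 8 || 3*pos > 3*acc + 1))
Before acc := acc + 1: pos < acc + 4 && 2*pos < 2*acc + 6 && (!(acc > 7 || 3*pos > 3*acc + 4))
Answer: WP = pos < acc + 4 && 2*pos < 2*acc + 6 && (!(acc > 7 || 3*pos > 3*acc + 4))


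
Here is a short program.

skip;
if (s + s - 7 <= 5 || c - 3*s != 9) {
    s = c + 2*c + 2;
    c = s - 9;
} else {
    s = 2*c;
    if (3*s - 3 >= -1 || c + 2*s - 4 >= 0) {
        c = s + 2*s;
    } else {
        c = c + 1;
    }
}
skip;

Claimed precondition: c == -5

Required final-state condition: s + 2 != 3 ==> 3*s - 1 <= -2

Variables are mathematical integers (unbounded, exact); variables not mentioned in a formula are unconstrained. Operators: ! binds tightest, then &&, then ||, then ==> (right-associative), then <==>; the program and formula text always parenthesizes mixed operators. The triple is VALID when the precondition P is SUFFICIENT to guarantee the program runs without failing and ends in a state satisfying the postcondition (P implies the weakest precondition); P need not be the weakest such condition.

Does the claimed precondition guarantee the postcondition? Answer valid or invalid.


Working backward. After the program, the postcondition s + 2 != 3 ==> 3*s - 1 <= -2 must hold; in canonical form it is s != 1 ==> 3*s <= -1.
Before skip: s != 1 ==> 3*s <= -1
Then branch requires 3*c != -1 ==> 9*c <= -7; else branch requires ((6*c >= 2 || 5*c >= 4) ==> (2*c != 1 ==> 6*c <= -1)) && ((!(6*c >= 2 || 5*c >= 4)) ==> (2*c != 1 ==> 6*c <= -1)).
Before the if: ((2*s <= 12 || c != 3*s + 9) ==> (3*c != -1 ==> 9*c <= -7)) && ((!(2*s <= 12 || c != 3*s + 9)) ==> (((6*c >= 2 || 5*c >= 4) ==> (2*c != 1 ==> 6*c <= -1)) && ((!(6*c >= 2 || 5*c >= 4)) ==> (2*c != 1 ==> 6*c <= -1))))
Before skip: ((2*s <= 12 || c != 3*s + 9) ==> (3*c != -1 ==> 9*c <= -7)) && ((!(2*s <= 12 || c != 3*s + 9)) ==> (((6*c >= 2 || 5*c >= 4) ==> (2*c != 1 ==> 6*c <= -1)) && ((!(6*c >= 2 || 5*c >= 4)) ==> (2*c != 1 ==> 6*c <= -1))))
The weakest precondition is ((2*s <= 12 || c != 3*s + 9) ==> (3*c != -1 ==> 9*c <= -7)) && ((!(2*s <= 12 || c != 3*s + 9)) ==> (((6*c >= 2 || 5*c >= 4) ==> (2*c != 1 ==> 6*c <= -1)) && ((!(6*c >= 2 || 5*c >= 4)) ==> (2*c != 1 ==> 6*c <= -1)))).
Check whether c == -5 implies it.
Every state satisfying the precondition satisfies the weakest precondition: the implication holds.
Answer: valid


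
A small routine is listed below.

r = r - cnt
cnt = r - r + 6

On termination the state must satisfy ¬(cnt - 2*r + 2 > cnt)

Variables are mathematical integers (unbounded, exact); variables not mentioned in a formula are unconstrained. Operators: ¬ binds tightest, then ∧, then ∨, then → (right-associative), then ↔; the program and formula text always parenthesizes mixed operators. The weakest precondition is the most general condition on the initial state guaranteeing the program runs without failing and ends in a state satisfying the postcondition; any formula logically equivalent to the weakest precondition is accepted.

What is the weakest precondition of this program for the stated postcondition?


Working backward. After the program, the postcondition ¬(cnt - 2*r + 2 > cnt) must hold; in canonical form it is ¬(2*r < 2).
Before cnt := r - r + 6: ¬(2*r < 2)
Before r := r - cnt: ¬(2*r < 2*cnt + 2)
Answer: WP = ¬(2*r < 2*cnt + 2)


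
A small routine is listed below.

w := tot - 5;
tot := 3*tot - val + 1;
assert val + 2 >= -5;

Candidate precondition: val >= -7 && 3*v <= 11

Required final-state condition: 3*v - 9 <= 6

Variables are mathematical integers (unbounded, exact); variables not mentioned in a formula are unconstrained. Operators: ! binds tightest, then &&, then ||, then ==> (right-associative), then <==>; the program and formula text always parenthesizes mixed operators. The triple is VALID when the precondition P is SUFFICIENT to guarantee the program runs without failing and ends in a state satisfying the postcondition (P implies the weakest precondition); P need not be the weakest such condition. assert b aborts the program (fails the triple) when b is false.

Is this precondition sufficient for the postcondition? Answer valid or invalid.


Working backward. After the program, the postcondition 3*v - 9 <= 6 must hold; in canonical form it is 3*v <= 15.
Before assert val + 2 >= -5: val >= -7 && 3*v <= 15
Before tot := 3*tot - val + 1: val >= -7 && 3*v <= 15
Before w := tot - 5: val >= -7 && 3*v <= 15
The weakest precondition is val >= -7 && 3*v <= 15.
Check whether val >= -7 && 3*v <= 11 implies it.
Every state satisfying the precondition satisfies the weakest precondition: the implication holds.
Answer: valid


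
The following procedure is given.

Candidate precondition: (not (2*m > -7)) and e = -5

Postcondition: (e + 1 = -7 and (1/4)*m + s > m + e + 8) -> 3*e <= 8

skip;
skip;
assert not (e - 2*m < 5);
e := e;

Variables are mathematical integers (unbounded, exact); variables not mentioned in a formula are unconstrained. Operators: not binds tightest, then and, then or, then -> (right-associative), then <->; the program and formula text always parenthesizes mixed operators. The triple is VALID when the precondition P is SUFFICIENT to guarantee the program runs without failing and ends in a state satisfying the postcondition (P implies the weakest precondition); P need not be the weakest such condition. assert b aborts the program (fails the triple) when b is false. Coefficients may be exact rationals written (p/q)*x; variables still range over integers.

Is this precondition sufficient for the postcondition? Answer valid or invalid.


Working backward. After the program, the postcondition (e + 1 = -7 and (1/4)*m + s > m + e + 8) -> 3*e <= 8 must hold; in canonical form it is (e = -8 and s > e + (3/4)*m + 8) -> 3*e <= 8.
Before e := e: (e = -8 and s > e + (3/4)*m + 8) -> 3*e <= 8
Before assert not (e - 2*m < 5): (not (e < 2*m + 5)) and ((e = -8 and s > e + (3/4)*m + 8) -> 3*e <= 8)
Before skip: (not (e < 2*m + 5)) and ((e = -8 and s > e + (3/4)*m + 8) -> 3*e <= 8)
Before skip: (not (e < 2*m + 5)) and ((e = -8 and s > e + (3/4)*m + 8) -> 3*e <= 8)
The weakest precondition is (not (e < 2*m + 5)) and ((e = -8 and s > e + (3/4)*m + 8) -> 3*e <= 8).
Check whether (not (2*m > -7)) and e = -5 implies it.
Countermodel: at the initial state e = -5, m = -4, s = 0, the precondition holds but the weakest precondition fails.
Answer: invalid


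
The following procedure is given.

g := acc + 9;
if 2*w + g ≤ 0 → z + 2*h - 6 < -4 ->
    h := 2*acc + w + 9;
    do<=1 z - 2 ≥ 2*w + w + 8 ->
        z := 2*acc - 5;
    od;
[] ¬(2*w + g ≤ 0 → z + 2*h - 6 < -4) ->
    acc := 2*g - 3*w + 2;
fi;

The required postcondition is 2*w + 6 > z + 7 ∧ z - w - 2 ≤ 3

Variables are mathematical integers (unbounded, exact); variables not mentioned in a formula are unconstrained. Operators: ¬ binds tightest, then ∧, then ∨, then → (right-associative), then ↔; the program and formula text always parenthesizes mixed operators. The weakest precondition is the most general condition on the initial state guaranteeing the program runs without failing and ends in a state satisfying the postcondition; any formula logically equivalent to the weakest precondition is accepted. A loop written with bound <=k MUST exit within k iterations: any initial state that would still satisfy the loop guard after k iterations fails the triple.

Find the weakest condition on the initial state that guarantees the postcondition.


Working backward. After the program, the postcondition 2*w + 6 > z + 7 ∧ z - w - 2 ≤ 3 must hold; in canonical form it is 2*w > z + 1 ∧ z ≤ w + 5.
Then branch requires (z ≥ 3*w + 10 → ((¬(2*acc ≥ 3*w + 15)) ∧ 2*w > 2*acc - 4 ∧ 2*acc ≤ w + 10)) ∧ ((¬(z ≥ 3*w + 10)) → (2*w > z + 1 ∧ z ≤ w + 5)); else branch requires 2*w > z + 1 ∧ z ≤ w + 5.
Before the if: ((g + 2*w ≤ 0 → 2*h + z < 2) → ((z ≥ 3*w + 10 → ((¬(2*acc ≥ 3*w + 15)) ∧ 2*w > 2*acc - 4 ∧ 2*acc ≤ w + 10)) ∧ ((¬(z ≥ 3*w + 10)) → (2*w > z + 1 ∧ z ≤ w + 5)))) ∧ ((¬(g + 2*w ≤ 0 → 2*h + z < 2)) → (2*w > z + 1 ∧ z ≤ w + 5))
Before g := acc + 9: ((acc + 2*w ≤ -9 → 2*h + z < 2) → ((z ≥ 3*w + 10 → ((¬(2*acc ≥ 3*w + 15)) ∧ 2*w > 2*acc - 4 ∧ 2*acc ≤ w + 10)) ∧ ((¬(z ≥ 3*w + 10)) → (2*w > z + 1 ∧ z ≤ w + 5)))) ∧ ((¬(acc + 2*w ≤ -9 → 2*h + z < 2)) → (2*w > z + 1 ∧ z ≤ w + 5))
Answer: WP = ((acc + 2*w ≤ -9 → 2*h + z < 2) → ((z ≥ 3*w + 10 → ((¬(2*acc ≥ 3*w + 15)) ∧ 2*w > 2*acc - 4 ∧ 2*acc ≤ w + 10)) ∧ ((¬(z ≥ 3*w + 10)) → (2*w > z + 1 ∧ z ≤ w + 5)))) ∧ ((¬(acc + 2*w ≤ -9 → 2*h + z < 2)) → (2*w > z + 1 ∧ z ≤ w + 5))


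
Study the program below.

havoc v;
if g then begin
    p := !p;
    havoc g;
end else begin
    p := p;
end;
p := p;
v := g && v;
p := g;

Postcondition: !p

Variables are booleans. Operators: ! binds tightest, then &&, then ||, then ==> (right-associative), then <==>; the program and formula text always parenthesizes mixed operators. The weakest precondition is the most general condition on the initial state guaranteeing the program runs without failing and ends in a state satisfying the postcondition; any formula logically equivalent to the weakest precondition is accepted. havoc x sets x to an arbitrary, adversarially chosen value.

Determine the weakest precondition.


Working backward. After the program, !p must hold.
Before p := g: !g
Before v := g && v: !g
Before p := p: !g
Then branch requires false; else branch requires !g.
Before the if: !g
Before havoc v: !g
Answer: WP = !g


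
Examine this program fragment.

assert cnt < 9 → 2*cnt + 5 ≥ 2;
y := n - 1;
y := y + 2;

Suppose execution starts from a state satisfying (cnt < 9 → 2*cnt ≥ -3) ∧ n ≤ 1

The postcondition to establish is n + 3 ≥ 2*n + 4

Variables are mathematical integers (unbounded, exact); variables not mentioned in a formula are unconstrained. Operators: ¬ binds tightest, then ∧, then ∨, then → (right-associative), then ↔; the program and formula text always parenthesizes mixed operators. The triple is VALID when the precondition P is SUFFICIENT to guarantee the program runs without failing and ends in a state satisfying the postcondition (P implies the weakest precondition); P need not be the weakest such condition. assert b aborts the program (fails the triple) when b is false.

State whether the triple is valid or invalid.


Working backward. After the program, the postcondition n + 3 ≥ 2*n + 4 must hold; in canonical form it is n ≤ -1.
Before y := y + 2: n ≤ -1
Before y := n - 1: n ≤ -1
Before assert cnt < 9 → 2*cnt + 5 ≥ 2: (cnt < 9 → 2*cnt ≥ -3) ∧ n ≤ -1
The weakest precondition is (cnt < 9 → 2*cnt ≥ -3) ∧ n ≤ -1.
Check whether (cnt < 9 → 2*cnt ≥ -3) ∧ n ≤ 1 implies it.
Countermodel: at the initial state cnt = 0, n = 0, the precondition holds but the weakest precondition fails.
Answer: invalid


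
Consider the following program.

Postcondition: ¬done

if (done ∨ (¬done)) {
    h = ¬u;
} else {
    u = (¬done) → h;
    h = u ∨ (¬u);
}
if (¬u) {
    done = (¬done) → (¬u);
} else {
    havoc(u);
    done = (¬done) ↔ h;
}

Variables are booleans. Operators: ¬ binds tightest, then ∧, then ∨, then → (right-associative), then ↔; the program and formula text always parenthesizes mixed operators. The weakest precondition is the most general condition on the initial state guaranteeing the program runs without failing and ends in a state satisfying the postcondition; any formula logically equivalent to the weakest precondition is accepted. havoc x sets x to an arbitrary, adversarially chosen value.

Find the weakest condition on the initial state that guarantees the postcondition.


Working backward. After the program, ¬done must hold.
Then branch requires ¬((¬done) → (¬u)); else branch requires ¬((¬done) ↔ h).
Before the if: ((¬u) → (¬((¬done) → (¬u)))) ∧ (u → (¬((¬done) ↔ h)))
Then branch requires ((¬u) → (¬((¬done) → (¬u)))) ∧ (u → (¬((¬done) ↔ (¬u)))); else branch requires ((¬((¬done) → h)) → (¬((¬done) → (¬((¬done) → h))))) ∧ (((¬done) → h) → done).
Before the if: ((¬u) → (¬((¬done) → (¬u)))) ∧ (u → (¬((¬done) ↔ (¬u))))
Answer: WP = ((¬u) → (¬((¬done) → (¬u)))) ∧ (u → (¬((¬done) ↔ (¬u))))


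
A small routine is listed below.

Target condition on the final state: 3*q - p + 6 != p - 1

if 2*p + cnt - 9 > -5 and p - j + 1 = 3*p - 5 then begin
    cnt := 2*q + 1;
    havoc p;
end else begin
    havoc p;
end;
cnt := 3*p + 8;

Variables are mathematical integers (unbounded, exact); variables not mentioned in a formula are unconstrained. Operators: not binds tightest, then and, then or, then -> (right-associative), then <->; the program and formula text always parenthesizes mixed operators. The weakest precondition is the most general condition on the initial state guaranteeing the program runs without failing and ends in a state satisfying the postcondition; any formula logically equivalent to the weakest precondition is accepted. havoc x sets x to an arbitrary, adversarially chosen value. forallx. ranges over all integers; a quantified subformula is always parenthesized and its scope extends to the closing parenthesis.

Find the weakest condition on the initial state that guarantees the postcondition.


Working backward. After the program, the postcondition 3*q - p + 6 != p - 1 must hold; in canonical form it is 3*q != 2*p - 7.
Before cnt := 3*p + 8: 3*q != 2*p - 7
Then branch requires forall p_1. 3*q != 2*p_1 - 7; else branch requires forall p_1. 3*q != 2*p_1 - 7.
Before the if: ((cnt + 2*p > 4 and j + 2*p = 6) -> (forall p_1. 3*q != 2*p_1 - 7)) and ((not (cnt + 2*p > 4 and j + 2*p = 6)) -> (forall p_1. 3*q != 2*p_1 - 7))
Answer: WP = ((cnt + 2*p > 4 and j + 2*p = 6) -> (forall p_1. 3*q != 2*p_1 - 7)) and ((not (cnt + 2*p > 4 and j + 2*p = 6)) -> (forall p_1. 3*q != 2*p_1 - 7))


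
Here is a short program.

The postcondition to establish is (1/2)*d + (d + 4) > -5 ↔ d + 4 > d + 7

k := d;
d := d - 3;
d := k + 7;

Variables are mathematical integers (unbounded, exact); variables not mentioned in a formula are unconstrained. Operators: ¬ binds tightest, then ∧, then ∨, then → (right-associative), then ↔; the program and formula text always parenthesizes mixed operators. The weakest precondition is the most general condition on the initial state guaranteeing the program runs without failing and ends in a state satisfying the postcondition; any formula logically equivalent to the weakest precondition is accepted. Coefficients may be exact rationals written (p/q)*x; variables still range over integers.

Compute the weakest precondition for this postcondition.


Working backward. After the program, the postcondition (1/2)*d + (d + 4) > -5 ↔ d + 4 > d + 7 must hold; in canonical form it is ¬((3/2)*d > -9).
Before d := k + 7: ¬((3/2)*k > -39/2)
Before d := d - 3: ¬((3/2)*k > -39/2)
Before k := d: ¬((3/2)*d > -39/2)
Answer: WP = ¬((3/2)*d > -39/2)


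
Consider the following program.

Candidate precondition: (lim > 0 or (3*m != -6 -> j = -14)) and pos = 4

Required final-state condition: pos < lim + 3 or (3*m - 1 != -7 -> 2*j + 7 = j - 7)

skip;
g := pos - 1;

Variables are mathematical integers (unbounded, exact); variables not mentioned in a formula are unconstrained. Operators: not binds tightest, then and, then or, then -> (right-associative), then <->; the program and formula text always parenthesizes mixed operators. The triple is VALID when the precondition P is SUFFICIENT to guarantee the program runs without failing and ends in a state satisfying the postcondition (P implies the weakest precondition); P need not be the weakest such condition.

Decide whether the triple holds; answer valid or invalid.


Working backward. After the program, the postcondition pos < lim + 3 or (3*m - 1 != -7 -> 2*j + 7 = j - 7) must hold; in canonical form it is pos < lim + 3 or (3*m != -6 -> j = -14).
Before g := pos - 1: pos < lim + 3 or (3*m != -6 -> j = -14)
Before skip: pos < lim + 3 or (3*m != -6 -> j = -14)
The weakest precondition is pos < lim + 3 or (3*m != -6 -> j = -14).
Check whether (lim > 0 or (3*m != -6 -> j = -14)) and pos = 4 implies it.
Countermodel: at the initial state j = -13, lim = 1, m = -1, pos = 4, the precondition holds but the weakest precondition fails.
Answer: invalid


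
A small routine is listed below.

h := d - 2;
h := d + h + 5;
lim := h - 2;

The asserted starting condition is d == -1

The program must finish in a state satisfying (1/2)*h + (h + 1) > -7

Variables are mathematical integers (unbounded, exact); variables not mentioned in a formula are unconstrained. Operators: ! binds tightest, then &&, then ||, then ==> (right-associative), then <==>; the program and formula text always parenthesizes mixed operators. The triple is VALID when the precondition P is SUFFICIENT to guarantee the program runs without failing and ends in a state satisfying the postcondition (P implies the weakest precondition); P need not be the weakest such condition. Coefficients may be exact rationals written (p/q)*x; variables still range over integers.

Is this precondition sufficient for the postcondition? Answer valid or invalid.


Working backward. After the program, the postcondition (1/2)*h + (h + 1) > -7 must hold; in canonical form it is (3/2)*h > -8.
Before lim := h - 2: (3/2)*h > -8
Before h := d + h + 5: (3/2)*d + (3/2)*h > -31/2
Before h := d - 2: 3*d > -25/2
The weakest precondition is 3*d > -25/2.
Check whether d == -1 implies it.
Every state satisfying the precondition satisfies the weakest precondition: the implication holds.
Answer: valid


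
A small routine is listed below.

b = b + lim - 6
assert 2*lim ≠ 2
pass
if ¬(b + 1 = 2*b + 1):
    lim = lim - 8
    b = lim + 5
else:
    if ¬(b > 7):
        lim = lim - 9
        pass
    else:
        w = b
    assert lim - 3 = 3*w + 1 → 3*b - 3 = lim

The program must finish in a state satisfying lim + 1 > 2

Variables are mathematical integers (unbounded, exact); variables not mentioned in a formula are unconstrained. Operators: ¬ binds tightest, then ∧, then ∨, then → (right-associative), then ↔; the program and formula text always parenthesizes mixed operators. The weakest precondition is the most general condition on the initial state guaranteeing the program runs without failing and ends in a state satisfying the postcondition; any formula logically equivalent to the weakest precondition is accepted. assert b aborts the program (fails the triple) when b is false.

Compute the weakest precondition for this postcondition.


Working backward. After the program, the postcondition lim + 1 > 2 must hold; in canonical form it is lim > 1.
Then branch requires lim > 9; else branch requires ((¬(b > 7)) → ((lim = 3*w + 13 → 3*b = lim - 6) ∧ lim > 10)) ∧ (b > 7 → ((lim = 3*b + 4 → 3*b = lim + 3) ∧ lim > 1)).
Before the if: ((¬(b = 0)) → lim > 9) ∧ (b = 0 → (((¬(b > 7)) → ((lim = 3*w + 13 → 3*b = lim - 6) ∧ lim > 10)) ∧ (b > 7 → ((lim = 3*b + 4 → 3*b = lim + 3) ∧ lim > 1))))
Before skip: ((¬(b = 0)) → lim > 9) ∧ (b = 0 → (((¬(b > 7)) → ((lim = 3*w + 13 → 3*b = lim - 6) ∧ lim > 10)) ∧ (b > 7 → ((lim = 3*b + 4 → 3*b = lim + 3) ∧ lim > 1))))
Before assert 2*lim ≠ 2: 2*lim ≠ 2 ∧ ((¬(b = 0)) → lim > 9) ∧ (b = 0 → (((¬(b > 7)) → ((lim = 3*w + 13 → 3*b = lim - 6) ∧ lim > 10)) ∧ (b > 7 → ((lim = 3*b + 4 → 3*b = lim + 3) ∧ lim > 1))))
Before b := b + lim - 6: 2*lim ≠ 2 ∧ ((¬(b + lim = 6)) → lim > 9) ∧ (b + lim = 6 → (((¬(b + lim > 13)) → ((lim = 3*w + 13 → 3*b + 2*lim = 12) ∧ lim > 10)) ∧ (b + lim > 13 → ((3*b + 2*lim = 14 → 3*b + 2*lim = 21) ∧ lim > 1))))
Answer: WP = 2*lim ≠ 2 ∧ ((¬(b + lim = 6)) → lim > 9) ∧ (b + lim = 6 → (((¬(b + lim > 13)) → ((lim = 3*w + 13 → 3*b + 2*lim = 12) ∧ lim > 10)) ∧ (b + lim > 13 → ((3*b + 2*lim = 14 → 3*b + 2*lim = 21) ∧ lim > 1))))
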